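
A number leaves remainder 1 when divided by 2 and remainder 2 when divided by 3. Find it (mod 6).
M = 2 × 3 = 6. M₁ = 3, y₁ ≡ 1 (mod 2). M₂ = 2, y₂ ≡ 2 (mod 3). m = 1×3×1 + 2×2×2 ≡ 5 (mod 6)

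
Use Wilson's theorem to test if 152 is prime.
(151)! mod 152 = 0. Since 0 ≢ -1 (mod 152), 152 is not prime.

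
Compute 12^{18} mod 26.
14

Using successive squaring:
Binary expansion of 18: 10010
Powers of 12 mod 26 (each is the square of the previous):
  12^1 ≡ 12 (mod 26)
  12^2 ≡ 12² = 144 ≡ 14 (mod 26)
  12^4 ≡ 14² = 196 ≡ 14 (mod 26)
  12^8 ≡ 14² = 196 ≡ 14 (mod 26)
  12^16 ≡ 14² = 196 ≡ 14 (mod 26)
18 = 16 + 2, so 12^18 = 12^16 × 12^2 ≡ 14 × 14 (mod 26)
Multiplying step by step:
  14 × 14 = 196 ≡ 14 (mod 26)
Result: 12^18 ≡ 14 (mod 26)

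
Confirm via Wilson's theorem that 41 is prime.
(40)! mod 41 = 40. Since this equals -1 (mod 41), Wilson confirms 41 is prime.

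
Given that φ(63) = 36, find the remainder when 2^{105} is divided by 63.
By Euler: 2^{36} ≡ 1 (mod 63) since gcd(2, 63) = 1. 105 = 2×36 + 33. So 2^{105} ≡ 2^{33} ≡ 8 (mod 63)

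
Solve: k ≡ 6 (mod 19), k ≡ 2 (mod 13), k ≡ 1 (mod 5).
M = 19 × 13 × 5 = 1235. M₁ = 65, y₁ ≡ 12 (mod 19). M₂ = 95, y₂ ≡ 10 (mod 13). M₃ = 247, y₃ ≡ 3 (mod 5). k = 6×65×12 + 2×95×10 + 1×247×3 ≡ 1146 (mod 1235)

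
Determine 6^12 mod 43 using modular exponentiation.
Using repeated squaring. 12 = 8 + 4 (binary 1100). Repeated squaring mod 43: 6^1 ≡ 6; 6^2 ≡ 6² = 36 ≡ 36; 6^4 ≡ 36² = 1296 ≡ 6; 6^8 ≡ 6² = 36 ≡ 36. Multiply: 6^12 = 6^8 × 6^4 ≡ 36 × 6 (mod 43): 36 × 6 = 216 ≡ 1. So 6^12 ≡ 1 (mod 43).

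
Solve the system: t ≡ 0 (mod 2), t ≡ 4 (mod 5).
M = 2 × 5 = 10. M₁ = 5, y₁ ≡ 1 (mod 2). M₂ = 2, y₂ ≡ 3 (mod 5). t = 0×5×1 + 4×2×3 ≡ 4 (mod 10)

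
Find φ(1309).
960

Prime factorization: 1309 = 7 × 11 × 17
Using the formula φ(n) = n × Π(1 - 1/p) for each prime factor p:
φ(1309) = 1309 × (1 - 1/7) × (1 - 1/11) × (1 - 1/17)
φ(1309) = 960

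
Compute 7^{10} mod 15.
4

Using successive squaring:
Binary expansion of 10: 1010
Powers of 7 mod 15 (each is the square of the previous):
  7^1 ≡ 7 (mod 15)
  7^2 ≡ 7² = 49 ≡ 4 (mod 15)
  7^4 ≡ 4² = 16 ≡ 1 (mod 15)
  7^8 ≡ 1² = 1 ≡ 1 (mod 15)
10 = 8 + 2, so 7^10 = 7^8 × 7^2 ≡ 1 × 4 (mod 15)
Multiplying step by step:
  1 × 4 = 4 ≡ 4 (mod 15)
Result: 7^10 ≡ 4 (mod 15)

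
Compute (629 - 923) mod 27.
3

(629 - 923) = -294
-294 mod 27 = 3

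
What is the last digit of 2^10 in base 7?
10 = 8 + 2 (binary 1010). Repeated squaring mod 7: 2^1 ≡ 2; 2^2 ≡ 2² = 4 ≡ 4; 2^4 ≡ 4² = 16 ≡ 2; 2^8 ≡ 2² = 4 ≡ 4. Multiply: 2^10 = 2^8 × 2^2 ≡ 4 × 4 (mod 7): 4 × 4 = 16 ≡ 2. So 2^10 ≡ 2 (mod 7).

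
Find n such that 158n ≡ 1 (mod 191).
158^(-1) ≡ 81 (mod 191). Verification: 158 × 81 = 12798 ≡ 1 (mod 191)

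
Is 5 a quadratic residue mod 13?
By Euler's criterion: 5^{6} ≡ 12 (mod 13). Since this equals -1 (≡ 12), 5 is not a QR.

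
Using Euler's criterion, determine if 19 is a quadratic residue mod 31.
By Euler's criterion: 19^{15} ≡ 1 (mod 31). Since this equals 1, 19 is a QR.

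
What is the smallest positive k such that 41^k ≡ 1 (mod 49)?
Powers of 41 mod 49: 41^1≡41, 41^2≡15, 41^3≡27, 41^4≡29, 41^5≡13, 41^6≡43, 41^7≡48, 41^8≡8, 41^9≡34, 41^10≡22, 41^11≡20, 41^12≡36, 41^13≡6, 41^14≡1. Order = 14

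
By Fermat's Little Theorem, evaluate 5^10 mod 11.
By Fermat's Little Theorem, 5^{10} ≡ 1 (mod 11) since 11 is prime and gcd(5, 11) = 1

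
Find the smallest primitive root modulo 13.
2

A primitive root g modulo p has order p-1 = 12
Prime divisors of 12: [2, 3]
g is a primitive root iff g^(12/q) ≢ 1 (mod 13) for each prime divisor q
Testing small values:
  g = 2: 2^6 ≡ 12, 2^4 ≡ 3 (mod 13) → none is 1, primitive root!
The smallest primitive root is 2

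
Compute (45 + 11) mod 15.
11

(45 + 11) = 56
56 mod 15 = 11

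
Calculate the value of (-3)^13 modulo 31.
Using repeated squaring. (-3) ≡ 28 (mod 31). 13 = 8 + 4 + 1 (binary 1101). Repeated squaring mod 31: 28^1 ≡ 28; 28^2 ≡ 28² = 784 ≡ 9; 28^4 ≡ 9² = 81 ≡ 19; 28^8 ≡ 19² = 361 ≡ 20. Multiply: (-3)^13 ≡ 28^8 × 28^4 × 28^1 ≡ 20 × 19 × 28 (mod 31): 20 × 19 = 380 ≡ 8; 8 × 28 = 224 ≡ 7. So (-3)^13 ≡ 7 (mod 31).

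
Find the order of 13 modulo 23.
Powers of 13 mod 23: 13^1≡13, 13^2≡8, 13^3≡12, 13^4≡18, 13^5≡4, 13^6≡6, 13^7≡9, 13^8≡2, 13^9≡3, 13^10≡16, 13^11≡1. Order = 11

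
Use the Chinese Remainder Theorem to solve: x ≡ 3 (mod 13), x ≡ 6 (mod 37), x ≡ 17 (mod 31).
9441

Using the Chinese Remainder Theorem:
M = product of moduli = 14911
For equation 1: M_1 = 1147, 1147 ≡ 3 (mod 13), inverse of 1147 mod 13 is 9 (check: 3 × 9 = 27 ≡ 1 (mod 13))
For equation 2: M_2 = 403, 403 ≡ 33 (mod 37), inverse of 403 mod 37 is 9 (check: 33 × 9 = 297 ≡ 1 (mod 37))
For equation 3: M_3 = 481, 481 ≡ 16 (mod 31), inverse of 481 mod 31 is 2 (check: 16 × 2 = 32 ≡ 1 (mod 31))
Combine: x ≡ Σ r_i×M_i×(M_i⁻¹ mod m_i) = 3×1147×9 + 6×403×9 + 17×481×2 = 30969 + 21762 + 16354 = 69085
69085 mod 14911 = 9441
x ≡ 9441 (mod 14911)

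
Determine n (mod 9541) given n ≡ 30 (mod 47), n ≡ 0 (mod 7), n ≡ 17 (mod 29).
7644

Using the Chinese Remainder Theorem:
M = product of moduli = 9541
For equation 1: M_1 = 203, 203 ≡ 15 (mod 47), inverse of 203 mod 47 is 22 (check: 15 × 22 = 330 ≡ 1 (mod 47))
For equation 2: M_2 = 1363, 1363 ≡ 5 (mod 7), inverse of 1363 mod 7 is 3 (check: 5 × 3 = 15 ≡ 1 (mod 7))
For equation 3: M_3 = 329, 329 ≡ 10 (mod 29), inverse of 329 mod 29 is 3 (check: 10 × 3 = 30 ≡ 1 (mod 29))
Combine: n ≡ Σ r_i×M_i×(M_i⁻¹ mod m_i) = 30×203×22 + 0×1363×3 + 17×329×3 = 133980 + 0 + 16779 = 150759
150759 mod 9541 = 7644
n ≡ 7644 (mod 9541)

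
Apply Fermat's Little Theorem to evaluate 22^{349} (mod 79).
8

By Fermat's Little Theorem, a^(p-1) ≡ 1 (mod p) for prime p and gcd(a, p) = 1
Here p = 79, so 22^78 ≡ 1 (mod 79)
We can reduce the exponent: 349 mod 78 = 37
So 22^349 ≡ 22^37 (mod 79)
Computing: 22^37 mod 79 = 8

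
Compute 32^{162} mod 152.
96

Using successive squaring:
Binary expansion of 162: 10100010
Powers of 32 mod 152 (each is the square of the previous):
  32^1 ≡ 32 (mod 152)
  32^2 ≡ 32² = 1024 ≡ 112 (mod 152)
  32^4 ≡ 112² = 12544 ≡ 80 (mod 152)
  32^8 ≡ 80² = 6400 ≡ 16 (mod 152)
  32^16 ≡ 16² = 256 ≡ 104 (mod 152)
  32^32 ≡ 104² = 10816 ≡ 24 (mod 152)
  32^64 ≡ 24² = 576 ≡ 120 (mod 152)
  32^128 ≡ 120² = 14400 ≡ 112 (mod 152)
162 = 128 + 32 + 2, so 32^162 = 32^128 × 32^32 × 32^2 ≡ 112 × 24 × 112 (mod 152)
Multiplying step by step:
  112 × 24 = 2688 ≡ 104 (mod 152)
  104 × 112 = 11648 ≡ 96 (mod 152)
Result: 32^162 ≡ 96 (mod 152)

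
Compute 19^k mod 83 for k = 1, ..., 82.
g^1, g^2, ..., g^{82} mod 83: {19, 29, 53, 11, 43, 70, 2, 38, 58, 23, 22, 3, 57, 4, 76, 33, 46, 44, 6, 31, 8, 69, 66, 9, 5, 12, 62, 16, 55, 49, 18, 10, 24, 41, 32, 27, 15, 36, 20, 48, 82, 64, 54, 30, 72, 40, 13, 81, 45, 25, 60, 61, 80, 26, 79, 7, 50, 37, 39, 77, 52, 75, 14, 17, 74, 78, 71, 21, 67, 28, 34, 65, 73, 59, 42, 51, 56, 68, 47, 63, 35, 1}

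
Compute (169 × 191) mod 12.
11

(169 × 191) = 32279
32279 mod 12 = 11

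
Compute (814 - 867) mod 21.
10

(814 - 867) = -53
-53 mod 21 = 10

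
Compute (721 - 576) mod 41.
22

(721 - 576) = 145
145 mod 41 = 22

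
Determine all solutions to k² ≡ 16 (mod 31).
The square roots of 16 mod 31 are 4 and 27. Verify: 4² = 16 ≡ 16 (mod 31)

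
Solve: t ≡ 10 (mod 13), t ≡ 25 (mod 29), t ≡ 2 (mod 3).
M = 13 × 29 × 3 = 1131. M₁ = 87, y₁ ≡ 3 (mod 13). M₂ = 39, y₂ ≡ 3 (mod 29). M₃ = 377, y₃ ≡ 2 (mod 3). t = 10×87×3 + 25×39×3 + 2×377×2 ≡ 257 (mod 1131)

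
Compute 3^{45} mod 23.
3

Using successive squaring:
Binary expansion of 45: 101101
Powers of 3 mod 23 (each is the square of the previous):
  3^1 ≡ 3 (mod 23)
  3^2 ≡ 3² = 9 ≡ 9 (mod 23)
  3^4 ≡ 9² = 81 ≡ 12 (mod 23)
  3^8 ≡ 12² = 144 ≡ 6 (mod 23)
  3^16 ≡ 6² = 36 ≡ 13 (mod 23)
  3^32 ≡ 13² = 169 ≡ 8 (mod 23)
45 = 32 + 8 + 4 + 1, so 3^45 = 3^32 × 3^8 × 3^4 × 3^1 ≡ 8 × 6 × 12 × 3 (mod 23)
Multiplying step by step:
  8 × 6 = 48 ≡ 2 (mod 23)
  2 × 12 = 24 ≡ 1 (mod 23)
  1 × 3 = 3 ≡ 3 (mod 23)
Result: 3^45 ≡ 3 (mod 23)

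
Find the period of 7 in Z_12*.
Powers of 7 mod 12: 7^1≡7, 7^2≡1. Order = 2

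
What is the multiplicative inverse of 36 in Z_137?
36^(-1) ≡ 118 (mod 137). Verification: 36 × 118 = 4248 ≡ 1 (mod 137)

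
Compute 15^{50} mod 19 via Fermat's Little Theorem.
17

By Fermat's Little Theorem, a^(p-1) ≡ 1 (mod p) for prime p and gcd(a, p) = 1
Here p = 19, so 15^18 ≡ 1 (mod 19)
We can reduce the exponent: 50 mod 18 = 14
So 15^50 ≡ 15^14 (mod 19)
Computing: 15^14 mod 19 = 17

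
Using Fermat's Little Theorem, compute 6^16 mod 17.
By Fermat's Little Theorem, 6^{16} ≡ 1 (mod 17) since 17 is prime and gcd(6, 17) = 1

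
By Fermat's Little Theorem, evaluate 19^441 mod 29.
By Fermat: 19^{28} ≡ 1 (mod 29). 441 ≡ 21 (mod 28). So 19^{441} ≡ 19^{21} ≡ 17 (mod 29)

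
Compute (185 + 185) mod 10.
0

(185 + 185) = 370
370 mod 10 = 0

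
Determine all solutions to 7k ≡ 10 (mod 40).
30

Since gcd(7, 40) = 1 divides 10, a solution exists.
Multiply both sides by the inverse of 7 mod 40:
  7^(-1) mod 40 = 23
  x ≡ 23 × 10 ≡ 230 ≡ 30 (mod 40)
Verification: 7 × 30 = 210 = 5 × 40 + 10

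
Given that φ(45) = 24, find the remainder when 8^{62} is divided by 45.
By Euler: 8^{24} ≡ 1 (mod 45) since gcd(8, 45) = 1. 62 = 2×24 + 14. So 8^{62} ≡ 8^{14} ≡ 19 (mod 45)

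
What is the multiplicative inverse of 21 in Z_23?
21^(-1) ≡ 11 (mod 23). Verification: 21 × 11 = 231 ≡ 1 (mod 23)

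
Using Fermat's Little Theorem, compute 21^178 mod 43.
By Fermat: 21^{42} ≡ 1 (mod 43). 178 = 4×42 + 10. So 21^{178} ≡ 21^{10} ≡ 16 (mod 43)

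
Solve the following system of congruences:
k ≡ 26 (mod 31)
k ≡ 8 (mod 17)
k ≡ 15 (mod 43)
15495

Using the Chinese Remainder Theorem:
M = product of moduli = 22661
For equation 1: M_1 = 731, 731 ≡ 18 (mod 31), inverse of 731 mod 31 is 19 (check: 18 × 19 = 342 ≡ 1 (mod 31))
For equation 2: M_2 = 1333, 1333 ≡ 7 (mod 17), inverse of 1333 mod 17 is 5 (check: 7 × 5 = 35 ≡ 1 (mod 17))
For equation 3: M_3 = 527, 527 ≡ 11 (mod 43), inverse of 527 mod 43 is 4 (check: 11 × 4 = 44 ≡ 1 (mod 43))
Combine: k ≡ Σ r_i×M_i×(M_i⁻¹ mod m_i) = 26×731×19 + 8×1333×5 + 15×527×4 = 361114 + 53320 + 31620 = 446054
446054 mod 22661 = 15495
k ≡ 15495 (mod 22661)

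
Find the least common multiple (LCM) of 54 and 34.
918

First find GCD(54, 34) using the Euclidean algorithm:
54 = 1 × 34 + 20
34 = 1 × 20 + 14
20 = 1 × 14 + 6
14 = 2 × 6 + 2
6 = 3 × 2 + 0
GCD(54, 34) = 2

LCM formula: LCM(a, b) = (a × b) / GCD(a, b)
LCM(54, 34) = (54 × 34) / 2
LCM(54, 34) = 1836 / 2
LCM(54, 34) = 918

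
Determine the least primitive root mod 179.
p - 1 = 178 has prime divisors 2, 89. h is a primitive root mod 179 iff h^(178/q) ≢ 1 (mod 179) for each such q.
h = 2: 2^89 ≡ 178, 2^2 ≡ 4 (mod 179); none is 1, so 2 has order 178 and is a primitive root.
The smallest primitive root mod 179 is g = 2.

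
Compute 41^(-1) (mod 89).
76

Using Extended Euclidean Algorithm:
gcd(41, 89) = 1
Bezout coefficients: 41 × -13 + 89 × 6 = 1
So 41 × -13 ≡ 1 (mod 89)
The inverse is -13 mod 89 = 76
Verification: 41 × 76 = 3116 = 35 × 89 + 1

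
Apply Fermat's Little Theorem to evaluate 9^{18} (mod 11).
3

By Fermat's Little Theorem, a^(p-1) ≡ 1 (mod p) for prime p and gcd(a, p) = 1
Here p = 11, so 9^10 ≡ 1 (mod 11)
We can reduce the exponent: 18 mod 10 = 8
So 9^18 ≡ 9^8 (mod 11)
Computing: 9^8 mod 11 = 3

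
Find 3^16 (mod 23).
Using repeated squaring. 16 = 16 (binary 10000). Repeated squaring mod 23: 3^1 ≡ 3; 3^2 ≡ 3² = 9 ≡ 9; 3^4 ≡ 9² = 81 ≡ 12; 3^8 ≡ 12² = 144 ≡ 6; 3^16 ≡ 6² = 36 ≡ 13. So 3^16 ≡ 13 (mod 23).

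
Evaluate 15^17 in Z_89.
Using repeated squaring. 17 = 16 + 1 (binary 10001). Repeated squaring mod 89: 15^1 ≡ 15; 15^2 ≡ 15² = 225 ≡ 47; 15^4 ≡ 47² = 2209 ≡ 73; 15^8 ≡ 73² = 5329 ≡ 78; 15^16 ≡ 78² = 6084 ≡ 32. Multiply: 15^17 = 15^16 × 15^1 ≡ 32 × 15 (mod 89): 32 × 15 = 480 ≡ 35. So 15^17 ≡ 35 (mod 89).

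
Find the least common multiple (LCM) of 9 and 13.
117

First find GCD(9, 13) using the Euclidean algorithm:
9 = 0 × 13 + 9
13 = 1 × 9 + 4
9 = 2 × 4 + 1
4 = 4 × 1 + 0
GCD(9, 13) = 1

LCM formula: LCM(a, b) = (a × b) / GCD(a, b)
LCM(9, 13) = (9 × 13) / 1
LCM(9, 13) = 117 / 1
LCM(9, 13) = 117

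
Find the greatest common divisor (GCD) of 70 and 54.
2

Using the Euclidean algorithm:
70 = 1 × 54 + 16
54 = 3 × 16 + 6
16 = 2 × 6 + 4
6 = 1 × 4 + 2
4 = 2 × 2 + 0

GCD(70, 54) = 2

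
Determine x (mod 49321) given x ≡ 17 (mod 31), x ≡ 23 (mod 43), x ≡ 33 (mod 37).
41991

Using the Chinese Remainder Theorem:
M = product of moduli = 49321
For equation 1: M_1 = 1591, 1591 ≡ 10 (mod 31), inverse of 1591 mod 31 is 28 (check: 10 × 28 = 280 ≡ 1 (mod 31))
For equation 2: M_2 = 1147, 1147 ≡ 29 (mod 43), inverse of 1147 mod 43 is 3 (check: 29 × 3 = 87 ≡ 1 (mod 43))
For equation 3: M_3 = 1333, 1333 ≡ 1 (mod 37), inverse of 1333 mod 37 is 1 (check: 1 × 1 = 1 ≡ 1 (mod 37))
Combine: x ≡ Σ r_i×M_i×(M_i⁻¹ mod m_i) = 17×1591×28 + 23×1147×3 + 33×1333×1 = 757316 + 79143 + 43989 = 880448
880448 mod 49321 = 41991
x ≡ 41991 (mod 49321)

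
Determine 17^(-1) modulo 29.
17^(-1) ≡ 12 (mod 29). Verification: 17 × 12 = 204 ≡ 1 (mod 29)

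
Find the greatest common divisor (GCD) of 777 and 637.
7

Using the Euclidean algorithm:
777 = 1 × 637 + 140
637 = 4 × 140 + 77
140 = 1 × 77 + 63
77 = 1 × 63 + 14
63 = 4 × 14 + 7
14 = 2 × 7 + 0

GCD(777, 637) = 7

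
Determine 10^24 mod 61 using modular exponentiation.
Using repeated squaring. 24 = 16 + 8 (binary 11000). Repeated squaring mod 61: 10^1 ≡ 10; 10^2 ≡ 10² = 100 ≡ 39; 10^4 ≡ 39² = 1521 ≡ 57; 10^8 ≡ 57² = 3249 ≡ 16; 10^16 ≡ 16² = 256 ≡ 12. Multiply: 10^24 = 10^16 × 10^8 ≡ 12 × 16 (mod 61): 12 × 16 = 192 ≡ 9. So 10^24 ≡ 9 (mod 61).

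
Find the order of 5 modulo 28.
Powers of 5 mod 28: 5^1≡5, 5^2≡25, 5^3≡13, 5^4≡9, 5^5≡17, 5^6≡1. Order = 6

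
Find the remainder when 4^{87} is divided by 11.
By Fermat: 4^{10} ≡ 1 (mod 11). 87 = 8×10 + 7. So 4^{87} ≡ 4^{7} ≡ 5 (mod 11)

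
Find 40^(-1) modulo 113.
65

Using Extended Euclidean Algorithm:
gcd(40, 113) = 1
Bezout coefficients: 40 × -48 + 113 × 17 = 1
So 40 × -48 ≡ 1 (mod 113)
The inverse is -48 mod 113 = 65
Verification: 40 × 65 = 2600 = 23 × 113 + 1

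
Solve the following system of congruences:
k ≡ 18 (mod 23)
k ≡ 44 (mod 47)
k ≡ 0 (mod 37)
28009

Using the Chinese Remainder Theorem:
M = product of moduli = 39997
For equation 1: M_1 = 1739, 1739 ≡ 14 (mod 23), inverse of 1739 mod 23 is 5 (check: 14 × 5 = 70 ≡ 1 (mod 23))
For equation 2: M_2 = 851, 851 ≡ 5 (mod 47), inverse of 851 mod 47 is 19 (check: 5 × 19 = 95 ≡ 1 (mod 47))
For equation 3: M_3 = 1081, 1081 ≡ 8 (mod 37), inverse of 1081 mod 37 is 14 (check: 8 × 14 = 112 ≡ 1 (mod 37))
Combine: k ≡ Σ r_i×M_i×(M_i⁻¹ mod m_i) = 18×1739×5 + 44×851×19 + 0×1081×14 = 156510 + 711436 + 0 = 867946
867946 mod 39997 = 28009
k ≡ 28009 (mod 39997)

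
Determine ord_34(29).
Powers of 29 mod 34: 29^1≡29, 29^2≡25, 29^3≡11, 29^4≡13, 29^5≡3, 29^6≡19, 29^7≡7, 29^8≡33, 29^9≡5, 29^10≡9, 29^11≡23, 29^12≡21, 29^13≡31, 29^14≡15, 29^15≡27, 29^16≡1. Order = 16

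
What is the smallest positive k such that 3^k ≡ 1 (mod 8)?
Powers of 3 mod 8: 3^1≡3, 3^2≡1. Order = 2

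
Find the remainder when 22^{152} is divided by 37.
By Fermat: 22^{36} ≡ 1 (mod 37). 152 = 4×36 + 8. So 22^{152} ≡ 22^{8} ≡ 7 (mod 37)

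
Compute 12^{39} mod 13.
12

Using successive squaring:
Binary expansion of 39: 100111
Powers of 12 mod 13 (each is the square of the previous):
  12^1 ≡ 12 (mod 13)
  12^2 ≡ 12² = 144 ≡ 1 (mod 13)
  12^4 ≡ 1² = 1 ≡ 1 (mod 13)
  12^8 ≡ 1² = 1 ≡ 1 (mod 13)
  12^16 ≡ 1² = 1 ≡ 1 (mod 13)
  12^32 ≡ 1² = 1 ≡ 1 (mod 13)
39 = 32 + 4 + 2 + 1, so 12^39 = 12^32 × 12^4 × 12^2 × 12^1 ≡ 1 × 1 × 1 × 12 (mod 13)
Multiplying step by step:
  1 × 1 = 1 ≡ 1 (mod 13)
  1 × 1 = 1 ≡ 1 (mod 13)
  1 × 12 = 12 ≡ 12 (mod 13)
Result: 12^39 ≡ 12 (mod 13)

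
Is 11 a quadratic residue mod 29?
By Euler's criterion: 11^{14} ≡ 28 (mod 29). Since this equals -1 (≡ 28), 11 is not a QR.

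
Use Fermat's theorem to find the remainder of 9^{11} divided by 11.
9

By Fermat's Little Theorem, a^(p-1) ≡ 1 (mod p) for prime p and gcd(a, p) = 1
Here p = 11, so 9^10 ≡ 1 (mod 11)
We can reduce the exponent: 11 mod 10 = 1
So 9^11 ≡ 9^1 (mod 11)
Computing: 9^1 mod 11 = 9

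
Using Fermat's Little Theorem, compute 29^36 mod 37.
By Fermat's Little Theorem, 29^{36} ≡ 1 (mod 37) since 37 is prime and gcd(29, 37) = 1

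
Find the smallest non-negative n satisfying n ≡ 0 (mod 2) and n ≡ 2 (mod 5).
M = 2 × 5 = 10. M₁ = 5, y₁ ≡ 1 (mod 2). M₂ = 2, y₂ ≡ 3 (mod 5). n = 0×5×1 + 2×2×3 ≡ 2 (mod 10)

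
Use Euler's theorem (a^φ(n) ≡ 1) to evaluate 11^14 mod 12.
By Euler: 11^{4} ≡ 1 (mod 12) since gcd(11, 12) = 1. 14 = 3×4 + 2. So 11^{14} ≡ 11^{2} ≡ 1 (mod 12)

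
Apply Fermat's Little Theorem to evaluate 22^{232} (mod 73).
1

By Fermat's Little Theorem, a^(p-1) ≡ 1 (mod p) for prime p and gcd(a, p) = 1
Here p = 73, so 22^72 ≡ 1 (mod 73)
We can reduce the exponent: 232 mod 72 = 16
So 22^232 ≡ 22^16 (mod 73)
Computing: 22^16 mod 73 = 1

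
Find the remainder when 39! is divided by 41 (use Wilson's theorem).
(40)! = (39)! × (40) ≡ -1 (mod 41). So (39)! ≡ -1 × (40)^(-1) ≡ (-1)×(-1) = 1 (mod 41)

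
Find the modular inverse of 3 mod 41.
3^(-1) ≡ 14 (mod 41). Verification: 3 × 14 = 42 ≡ 1 (mod 41)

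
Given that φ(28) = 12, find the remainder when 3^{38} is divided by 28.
By Euler: 3^{12} ≡ 1 (mod 28) since gcd(3, 28) = 1. 38 = 3×12 + 2. So 3^{38} ≡ 3^{2} ≡ 9 (mod 28)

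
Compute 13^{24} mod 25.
11

Using successive squaring:
Binary expansion of 24: 11000
Powers of 13 mod 25 (each is the square of the previous):
  13^1 ≡ 13 (mod 25)
  13^2 ≡ 13² = 169 ≡ 19 (mod 25)
  13^4 ≡ 19² = 361 ≡ 11 (mod 25)
  13^8 ≡ 11² = 121 ≡ 21 (mod 25)
  13^16 ≡ 21² = 441 ≡ 16 (mod 25)
24 = 16 + 8, so 13^24 = 13^16 × 13^8 ≡ 16 × 21 (mod 25)
Multiplying step by step:
  16 × 21 = 336 ≡ 11 (mod 25)
Result: 13^24 ≡ 11 (mod 25)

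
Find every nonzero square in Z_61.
QRs mod 61: {1, 3, 4, 5, 9, 12, 13, 14, 15, 16, 19, 20, 22, 25, 27, 34, 36, 39, 41, 42, 45, 46, 47, 48, 49, 52, 56, 57, 58, 60}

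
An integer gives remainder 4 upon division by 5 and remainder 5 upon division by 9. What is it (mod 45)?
M = 5 × 9 = 45. M₁ = 9, y₁ ≡ 4 (mod 5). M₂ = 5, y₂ ≡ 2 (mod 9). n = 4×9×4 + 5×5×2 ≡ 14 (mod 45). The smallest positive such number is 14.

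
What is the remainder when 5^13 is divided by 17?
Using repeated squaring. 13 = 8 + 4 + 1 (binary 1101). Repeated squaring mod 17: 5^1 ≡ 5; 5^2 ≡ 5² = 25 ≡ 8; 5^4 ≡ 8² = 64 ≡ 13; 5^8 ≡ 13² = 169 ≡ 16. Multiply: 5^13 = 5^8 × 5^4 × 5^1 ≡ 16 × 13 × 5 (mod 17): 16 × 13 = 208 ≡ 4; 4 × 5 = 20 ≡ 3. So 5^13 ≡ 3 (mod 17).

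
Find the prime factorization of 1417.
13 × 109

Divide by primes starting from smallest:
1417 ÷ 13 = 109
109 ÷ 109 = 1

1417 = 13 × 109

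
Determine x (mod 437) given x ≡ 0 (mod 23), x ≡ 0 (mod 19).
0

Using the Chinese Remainder Theorem:
M = product of moduli = 437
For equation 1: M_1 = 19, 19 ≡ 19 (mod 23), inverse of 19 mod 23 is 17 (check: 19 × 17 = 323 ≡ 1 (mod 23))
For equation 2: M_2 = 23, 23 ≡ 4 (mod 19), inverse of 23 mod 19 is 5 (check: 4 × 5 = 20 ≡ 1 (mod 19))
Combine: x ≡ Σ r_i×M_i×(M_i⁻¹ mod m_i) = 0×19×17 + 0×23×5 = 0 + 0 = 0
0 mod 437 = 0
x ≡ 0 (mod 437)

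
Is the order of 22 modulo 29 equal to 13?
No, the actual order is 14, not 13.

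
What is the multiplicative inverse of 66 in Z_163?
66^(-1) ≡ 42 (mod 163). Verification: 66 × 42 = 2772 ≡ 1 (mod 163)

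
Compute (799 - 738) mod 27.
7

(799 - 738) = 61
61 mod 27 = 7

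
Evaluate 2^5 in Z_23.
5 = 4 + 1 (binary 101). Repeated squaring mod 23: 2^1 ≡ 2; 2^2 ≡ 2² = 4 ≡ 4; 2^4 ≡ 4² = 16 ≡ 16. Multiply: 2^5 = 2^4 × 2^1 ≡ 16 × 2 (mod 23): 16 × 2 = 32 ≡ 9. So 2^5 ≡ 9 (mod 23).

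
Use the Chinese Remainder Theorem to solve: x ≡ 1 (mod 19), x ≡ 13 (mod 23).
381

Using the Chinese Remainder Theorem:
M = product of moduli = 437
For equation 1: M_1 = 23, 23 ≡ 4 (mod 19), inverse of 23 mod 19 is 5 (check: 4 × 5 = 20 ≡ 1 (mod 19))
For equation 2: M_2 = 19, 19 ≡ 19 (mod 23), inverse of 19 mod 23 is 17 (check: 19 × 17 = 323 ≡ 1 (mod 23))
Combine: x ≡ Σ r_i×M_i×(M_i⁻¹ mod m_i) = 1×23×5 + 13×19×17 = 115 + 4199 = 4314
4314 mod 437 = 381
x ≡ 381 (mod 437)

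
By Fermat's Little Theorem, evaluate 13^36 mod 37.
By Fermat's Little Theorem, 13^{36} ≡ 1 (mod 37) since 37 is prime and gcd(13, 37) = 1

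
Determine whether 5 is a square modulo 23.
By Euler's criterion: 5^{11} ≡ 22 (mod 23). Since this equals -1 (≡ 22), 5 is not a QR.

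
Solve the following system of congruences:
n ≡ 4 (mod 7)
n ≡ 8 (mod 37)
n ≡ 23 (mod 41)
2524

Using the Chinese Remainder Theorem:
M = product of moduli = 10619
For equation 1: M_1 = 1517, 1517 ≡ 5 (mod 7), inverse of 1517 mod 7 is 3 (check: 5 × 3 = 15 ≡ 1 (mod 7))
For equation 2: M_2 = 287, 287 ≡ 28 (mod 37), inverse of 287 mod 37 is 4 (check: 28 × 4 = 112 ≡ 1 (mod 37))
For equation 3: M_3 = 259, 259 ≡ 13 (mod 41), inverse of 259 mod 41 is 19 (check: 13 × 19 = 247 ≡ 1 (mod 41))
Combine: n ≡ Σ r_i×M_i×(M_i⁻¹ mod m_i) = 4×1517×3 + 8×287×4 + 23×259×19 = 18204 + 9184 + 113183 = 140571
140571 mod 10619 = 2524
n ≡ 2524 (mod 10619)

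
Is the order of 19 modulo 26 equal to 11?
No, the actual order is 12, not 11.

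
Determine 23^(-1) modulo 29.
23^(-1) ≡ 24 (mod 29). Verification: 23 × 24 = 552 ≡ 1 (mod 29)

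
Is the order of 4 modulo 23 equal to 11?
Yes, ord_23(4) = 11.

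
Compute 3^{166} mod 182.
81

Using successive squaring:
Binary expansion of 166: 10100110
Powers of 3 mod 182 (each is the square of the previous):
  3^1 ≡ 3 (mod 182)
  3^2 ≡ 3² = 9 ≡ 9 (mod 182)
  3^4 ≡ 9² = 81 ≡ 81 (mod 182)
  3^8 ≡ 81² = 6561 ≡ 9 (mod 182)
  3^16 ≡ 9² = 81 ≡ 81 (mod 182)
  3^32 ≡ 81² = 6561 ≡ 9 (mod 182)
  3^64 ≡ 9² = 81 ≡ 81 (mod 182)
  3^128 ≡ 81² = 6561 ≡ 9 (mod 182)
166 = 128 + 32 + 4 + 2, so 3^166 = 3^128 × 3^32 × 3^4 × 3^2 ≡ 9 × 9 × 81 × 9 (mod 182)
Multiplying step by step:
  9 × 9 = 81 ≡ 81 (mod 182)
  81 × 81 = 6561 ≡ 9 (mod 182)
  9 × 9 = 81 ≡ 81 (mod 182)
Result: 3^166 ≡ 81 (mod 182)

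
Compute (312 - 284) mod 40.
28

(312 - 284) = 28
28 mod 40 = 28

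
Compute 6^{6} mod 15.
6

Using successive squaring:
Binary expansion of 6: 110
Powers of 6 mod 15 (each is the square of the previous):
  6^1 ≡ 6 (mod 15)
  6^2 ≡ 6² = 36 ≡ 6 (mod 15)
  6^4 ≡ 6² = 36 ≡ 6 (mod 15)
6 = 4 + 2, so 6^6 = 6^4 × 6^2 ≡ 6 × 6 (mod 15)
Multiplying step by step:
  6 × 6 = 36 ≡ 6 (mod 15)
Result: 6^6 ≡ 6 (mod 15)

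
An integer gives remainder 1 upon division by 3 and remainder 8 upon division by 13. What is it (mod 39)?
M = 3 × 13 = 39. M₁ = 13, y₁ ≡ 1 (mod 3). M₂ = 3, y₂ ≡ 9 (mod 13). z = 1×13×1 + 8×3×9 ≡ 34 (mod 39). The smallest positive such number is 34.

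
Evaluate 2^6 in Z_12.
6 = 4 + 2 (binary 110). Repeated squaring mod 12: 2^1 ≡ 2; 2^2 ≡ 2² = 4 ≡ 4; 2^4 ≡ 4² = 16 ≡ 4. Multiply: 2^6 = 2^4 × 2^2 ≡ 4 × 4 (mod 12): 4 × 4 = 16 ≡ 4. So 2^6 ≡ 4 (mod 12).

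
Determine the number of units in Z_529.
506

Prime factorization: 529 = 23^2
Using the formula φ(n) = n × Π(1 - 1/p) for each prime factor p:
φ(529) = 529 × (1 - 1/23)
φ(529) = 506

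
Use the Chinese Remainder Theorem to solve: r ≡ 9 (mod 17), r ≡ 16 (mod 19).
M = 17 × 19 = 323. M₁ = 19, y₁ ≡ 9 (mod 17). M₂ = 17, y₂ ≡ 9 (mod 19). r = 9×19×9 + 16×17×9 ≡ 111 (mod 323)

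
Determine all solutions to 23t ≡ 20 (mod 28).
24

Since gcd(23, 28) = 1 divides 20, a solution exists.
Multiply both sides by the inverse of 23 mod 28:
  23^(-1) mod 28 = 11
  x ≡ 11 × 20 ≡ 220 ≡ 24 (mod 28)
Verification: 23 × 24 = 552 = 19 × 28 + 20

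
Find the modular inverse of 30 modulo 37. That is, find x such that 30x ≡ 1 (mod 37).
21

Using Extended Euclidean Algorithm:
gcd(30, 37) = 1
Bezout coefficients: 30 × -16 + 37 × 13 = 1
So 30 × -16 ≡ 1 (mod 37)
The inverse is -16 mod 37 = 21
Verification: 30 × 21 = 630 = 17 × 37 + 1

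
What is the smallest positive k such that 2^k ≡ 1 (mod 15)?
Powers of 2 mod 15: 2^1≡2, 2^2≡4, 2^3≡8, 2^4≡1. Order = 4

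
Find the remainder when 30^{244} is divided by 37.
By Fermat: 30^{36} ≡ 1 (mod 37). 244 = 6×36 + 28. So 30^{244} ≡ 30^{28} ≡ 7 (mod 37)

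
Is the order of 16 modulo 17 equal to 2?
Yes, ord_17(16) = 2.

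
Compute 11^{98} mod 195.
121

Using successive squaring:
Binary expansion of 98: 1100010
Powers of 11 mod 195 (each is the square of the previous):
  11^1 ≡ 11 (mod 195)
  11^2 ≡ 11² = 121 ≡ 121 (mod 195)
  11^4 ≡ 121² = 14641 ≡ 16 (mod 195)
  11^8 ≡ 16² = 256 ≡ 61 (mod 195)
  11^16 ≡ 61² = 3721 ≡ 16 (mod 195)
  11^32 ≡ 16² = 256 ≡ 61 (mod 195)
  11^64 ≡ 61² = 3721 ≡ 16 (mod 195)
98 = 64 + 32 + 2, so 11^98 = 11^64 × 11^32 × 11^2 ≡ 16 × 61 × 121 (mod 195)
Multiplying step by step:
  16 × 61 = 976 ≡ 1 (mod 195)
  1 × 121 = 121 ≡ 121 (mod 195)
Result: 11^98 ≡ 121 (mod 195)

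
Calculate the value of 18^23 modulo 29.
Using repeated squaring. 23 = 16 + 4 + 2 + 1 (binary 10111). Repeated squaring mod 29: 18^1 ≡ 18; 18^2 ≡ 18² = 324 ≡ 5; 18^4 ≡ 5² = 25 ≡ 25; 18^8 ≡ 25² = 625 ≡ 16; 18^16 ≡ 16² = 256 ≡ 24. Multiply: 18^23 = 18^16 × 18^4 × 18^2 × 18^1 ≡ 24 × 25 × 5 × 18 (mod 29): 24 × 25 = 600 ≡ 20; 20 × 5 = 100 ≡ 13; 13 × 18 = 234 ≡ 2. So 18^23 ≡ 2 (mod 29).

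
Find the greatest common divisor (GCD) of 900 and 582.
6

Using the Euclidean algorithm:
900 = 1 × 582 + 318
582 = 1 × 318 + 264
318 = 1 × 264 + 54
264 = 4 × 54 + 48
54 = 1 × 48 + 6
48 = 8 × 6 + 0

GCD(900, 582) = 6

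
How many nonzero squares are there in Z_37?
For prime 37, there are (p-1)/2 = (37-1)/2 = 18 quadratic residues (excluding 0).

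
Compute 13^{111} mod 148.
125

Using successive squaring:
Binary expansion of 111: 1101111
Powers of 13 mod 148 (each is the square of the previous):
  13^1 ≡ 13 (mod 148)
  13^2 ≡ 13² = 169 ≡ 21 (mod 148)
  13^4 ≡ 21² = 441 ≡ 145 (mod 148)
  13^8 ≡ 145² = 21025 ≡ 9 (mod 148)
  13^16 ≡ 9² = 81 ≡ 81 (mod 148)
  13^32 ≡ 81² = 6561 ≡ 49 (mod 148)
  13^64 ≡ 49² = 2401 ≡ 33 (mod 148)
111 = 64 + 32 + 8 + 4 + 2 + 1, so 13^111 = 13^64 × 13^32 × 13^8 × 13^4 × 13^2 × 13^1 ≡ 33 × 49 × 9 × 145 × 21 × 13 (mod 148)
Multiplying step by step:
  33 × 49 = 1617 ≡ 137 (mod 148)
  137 × 9 = 1233 ≡ 49 (mod 148)
  49 × 145 = 7105 ≡ 1 (mod 148)
  1 × 21 = 21 ≡ 21 (mod 148)
  21 × 13 = 273 ≡ 125 (mod 148)
Result: 13^111 ≡ 125 (mod 148)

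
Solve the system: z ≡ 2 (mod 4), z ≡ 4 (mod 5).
M = 4 × 5 = 20. M₁ = 5, y₁ ≡ 1 (mod 4). M₂ = 4, y₂ ≡ 4 (mod 5). z = 2×5×1 + 4×4×4 ≡ 14 (mod 20)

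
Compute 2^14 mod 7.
Using Fermat: 2^{6} ≡ 1 (mod 7). 14 ≡ 2 (mod 6). So 2^{14} ≡ 2^{2} ≡ 4 (mod 7)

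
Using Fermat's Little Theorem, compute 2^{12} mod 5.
1

By Fermat's Little Theorem, a^(p-1) ≡ 1 (mod p) for prime p and gcd(a, p) = 1
Here p = 5, so 2^4 ≡ 1 (mod 5)
We can reduce the exponent: 12 mod 4 = 0
So 2^12 ≡ 2^0 (mod 5)
Computing: 2^0 mod 5 = 1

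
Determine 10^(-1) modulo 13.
10^(-1) ≡ 4 (mod 13). Verification: 10 × 4 = 40 ≡ 1 (mod 13)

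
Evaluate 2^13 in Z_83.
Using repeated squaring. 13 = 8 + 4 + 1 (binary 1101). Repeated squaring mod 83: 2^1 ≡ 2; 2^2 ≡ 2² = 4 ≡ 4; 2^4 ≡ 4² = 16 ≡ 16; 2^8 ≡ 16² = 256 ≡ 7. Multiply: 2^13 = 2^8 × 2^4 × 2^1 ≡ 7 × 16 × 2 (mod 83): 7 × 16 = 112 ≡ 29; 29 × 2 = 58 ≡ 58. So 2^13 ≡ 58 (mod 83).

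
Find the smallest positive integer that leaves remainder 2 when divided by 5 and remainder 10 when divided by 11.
M = 5 × 11 = 55. M₁ = 11, y₁ ≡ 1 (mod 5). M₂ = 5, y₂ ≡ 9 (mod 11). k = 2×11×1 + 10×5×9 ≡ 32 (mod 55). The smallest positive such number is 32.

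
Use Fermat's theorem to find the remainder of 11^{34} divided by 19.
11

By Fermat's Little Theorem, a^(p-1) ≡ 1 (mod p) for prime p and gcd(a, p) = 1
Here p = 19, so 11^18 ≡ 1 (mod 19)
We can reduce the exponent: 34 mod 18 = 16
So 11^34 ≡ 11^16 (mod 19)
Computing: 11^16 mod 19 = 11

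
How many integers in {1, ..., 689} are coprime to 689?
624

Prime factorization: 689 = 13 × 53
Using the formula φ(n) = n × Π(1 - 1/p) for each prime factor p:
φ(689) = 689 × (1 - 1/13) × (1 - 1/53)
φ(689) = 624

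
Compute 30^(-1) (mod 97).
30^(-1) ≡ 55 (mod 97). Verification: 30 × 55 = 1650 ≡ 1 (mod 97)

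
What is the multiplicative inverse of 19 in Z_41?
19^(-1) ≡ 13 (mod 41). Verification: 19 × 13 = 247 ≡ 1 (mod 41)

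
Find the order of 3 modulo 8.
Powers of 3 mod 8: 3^1≡3, 3^2≡1. Order = 2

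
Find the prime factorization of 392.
2^3 × 7^2

Divide by primes starting from smallest:
392 ÷ 2 = 196
196 ÷ 2 = 98
98 ÷ 2 = 49
49 ÷ 7 = 7
7 ÷ 7 = 1

392 = 2^3 × 7^2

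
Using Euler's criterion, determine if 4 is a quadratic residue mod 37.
By Euler's criterion: 4^{18} ≡ 1 (mod 37). Since this equals 1, 4 is a QR.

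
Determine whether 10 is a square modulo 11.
By Euler's criterion: 10^{5} ≡ 10 (mod 11). Since this equals -1 (≡ 10), 10 is not a QR.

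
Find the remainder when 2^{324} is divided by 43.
By Fermat: 2^{42} ≡ 1 (mod 43). 324 = 7×42 + 30. So 2^{324} ≡ 2^{30} ≡ 4 (mod 43)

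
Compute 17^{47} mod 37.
32

Using successive squaring:
Binary expansion of 47: 101111
Powers of 17 mod 37 (each is the square of the previous):
  17^1 ≡ 17 (mod 37)
  17^2 ≡ 17² = 289 ≡ 30 (mod 37)
  17^4 ≡ 30² = 900 ≡ 12 (mod 37)
  17^8 ≡ 12² = 144 ≡ 33 (mod 37)
  17^16 ≡ 33² = 1089 ≡ 16 (mod 37)
  17^32 ≡ 16² = 256 ≡ 34 (mod 37)
47 = 32 + 8 + 4 + 2 + 1, so 17^47 = 17^32 × 17^8 × 17^4 × 17^2 × 17^1 ≡ 34 × 33 × 12 × 30 × 17 (mod 37)
Multiplying step by step:
  34 × 33 = 1122 ≡ 12 (mod 37)
  12 × 12 = 144 ≡ 33 (mod 37)
  33 × 30 = 990 ≡ 28 (mod 37)
  28 × 17 = 476 ≡ 32 (mod 37)
Result: 17^47 ≡ 32 (mod 37)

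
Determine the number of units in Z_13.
12

Prime factorization: 13 = 13
Using the formula φ(n) = n × Π(1 - 1/p) for each prime factor p:
φ(13) = 13 × (1 - 1/13)
φ(13) = 12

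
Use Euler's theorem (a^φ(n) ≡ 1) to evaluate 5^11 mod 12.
By Euler: 5^{4} ≡ 1 (mod 12) since gcd(5, 12) = 1. 11 = 2×4 + 3. So 5^{11} ≡ 5^{3} ≡ 5 (mod 12)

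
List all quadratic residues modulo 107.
QRs mod 107: {1, 3, 4, 9, 10, 11, 12, 13, 14, 16, 19, 23, 25, 27, 29, 30, 33, 34, 35, 36, 37, 39, 40, 41, 42, 44, 47, 48, 49, 52, 53, 56, 57, 61, 62, 64, 69, 75, 76, 79, 81, 83, 85, 86, 87, 89, 90, 92, 99, 100, 101, 102, 105}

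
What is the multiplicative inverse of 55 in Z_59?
55^(-1) ≡ 44 (mod 59). Verification: 55 × 44 = 2420 ≡ 1 (mod 59)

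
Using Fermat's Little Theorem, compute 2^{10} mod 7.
2

By Fermat's Little Theorem, a^(p-1) ≡ 1 (mod p) for prime p and gcd(a, p) = 1
Here p = 7, so 2^6 ≡ 1 (mod 7)
We can reduce the exponent: 10 mod 6 = 4
So 2^10 ≡ 2^4 (mod 7)
Computing: 2^4 mod 7 = 2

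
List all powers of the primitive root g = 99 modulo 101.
g^1, g^2, ..., g^{100} mod 101: {99, 4, 93, 16, 69, 64, 74, 54, 94, 14, 73, 56, 90, 22, 57, 88, 26, 49, 3, 95, 12, 77, 48, 5, 91, 20, 61, 80, 42, 17, 67, 68, 66, 70, 62, 78, 46, 9, 83, 36, 29, 43, 15, 71, 60, 82, 38, 25, 51, 100, 2, 97, 8, 85, 32, 37, 27, 47, 7, 87, 28, 45, 11, 79, 44, 13, 75, 52, 98, 6, 89, 24, 53, 96, 10, 81, 40, 21, 59, 84, 34, 33, 35, 31, 39, 23, 55, 92, 18, 65, 72, 58, 86, 30, 41, 19, 63, 76, 50, 1}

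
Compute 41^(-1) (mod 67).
18

Using Extended Euclidean Algorithm:
gcd(41, 67) = 1
Bezout coefficients: 41 × 18 + 67 × -11 = 1
So 41 × 18 ≡ 1 (mod 67)
The inverse is 18 mod 67 = 18
Verification: 41 × 18 = 738 = 11 × 67 + 1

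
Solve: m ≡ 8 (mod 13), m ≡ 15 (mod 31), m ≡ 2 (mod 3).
M = 13 × 31 × 3 = 1209. M₁ = 93, y₁ ≡ 7 (mod 13). M₂ = 39, y₂ ≡ 4 (mod 31). M₃ = 403, y₃ ≡ 1 (mod 3). m = 8×93×7 + 15×39×4 + 2×403×1 ≡ 1100 (mod 1209)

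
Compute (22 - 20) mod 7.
2

(22 - 20) = 2
2 mod 7 = 2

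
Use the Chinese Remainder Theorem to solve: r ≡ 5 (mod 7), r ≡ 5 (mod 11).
M = 7 × 11 = 77. M₁ = 11, y₁ ≡ 2 (mod 7). M₂ = 7, y₂ ≡ 8 (mod 11). r = 5×11×2 + 5×7×8 ≡ 5 (mod 77)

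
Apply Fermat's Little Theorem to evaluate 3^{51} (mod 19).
12

By Fermat's Little Theorem, a^(p-1) ≡ 1 (mod p) for prime p and gcd(a, p) = 1
Here p = 19, so 3^18 ≡ 1 (mod 19)
We can reduce the exponent: 51 mod 18 = 15
So 3^51 ≡ 3^15 (mod 19)
Computing: 3^15 mod 19 = 12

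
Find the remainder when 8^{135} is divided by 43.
By Fermat: 8^{42} ≡ 1 (mod 43). 135 = 3×42 + 9. So 8^{135} ≡ 8^{9} ≡ 22 (mod 43)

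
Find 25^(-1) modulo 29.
7

Using Extended Euclidean Algorithm:
gcd(25, 29) = 1
Bezout coefficients: 25 × 7 + 29 × -6 = 1
So 25 × 7 ≡ 1 (mod 29)
The inverse is 7 mod 29 = 7
Verification: 25 × 7 = 175 = 6 × 29 + 1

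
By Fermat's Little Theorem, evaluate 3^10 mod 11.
By Fermat's Little Theorem, 3^{10} ≡ 1 (mod 11) since 11 is prime and gcd(3, 11) = 1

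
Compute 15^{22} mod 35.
15

Using successive squaring:
Binary expansion of 22: 10110
Powers of 15 mod 35 (each is the square of the previous):
  15^1 ≡ 15 (mod 35)
  15^2 ≡ 15² = 225 ≡ 15 (mod 35)
  15^4 ≡ 15² = 225 ≡ 15 (mod 35)
  15^8 ≡ 15² = 225 ≡ 15 (mod 35)
  15^16 ≡ 15² = 225 ≡ 15 (mod 35)
22 = 16 + 4 + 2, so 15^22 = 15^16 × 15^4 × 15^2 ≡ 15 × 15 × 15 (mod 35)
Multiplying step by step:
  15 × 15 = 225 ≡ 15 (mod 35)
  15 × 15 = 225 ≡ 15 (mod 35)
Result: 15^22 ≡ 15 (mod 35)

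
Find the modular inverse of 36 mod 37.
36^(-1) ≡ 36 (mod 37). Verification: 36 × 36 = 1296 ≡ 1 (mod 37)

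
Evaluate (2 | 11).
(2/11) = 2^{5} mod 11 = -1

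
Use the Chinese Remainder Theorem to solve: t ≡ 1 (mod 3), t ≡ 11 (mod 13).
M = 3 × 13 = 39. M₁ = 13, y₁ ≡ 1 (mod 3). M₂ = 3, y₂ ≡ 9 (mod 13). t = 1×13×1 + 11×3×9 ≡ 37 (mod 39)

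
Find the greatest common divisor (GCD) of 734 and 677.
1

Using the Euclidean algorithm:
734 = 1 × 677 + 57
677 = 11 × 57 + 50
57 = 1 × 50 + 7
50 = 7 × 7 + 1
7 = 7 × 1 + 0

GCD(734, 677) = 1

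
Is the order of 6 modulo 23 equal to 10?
No, the actual order is 11, not 10.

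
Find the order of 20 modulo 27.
Powers of 20 mod 27: 20^1≡20, 20^2≡22, 20^3≡8, 20^4≡25, 20^5≡14, 20^6≡10, 20^7≡11, 20^8≡4, 20^9≡26, 20^10≡7, 20^11≡5, 20^12≡19, 20^13≡2, 20^14≡13, 20^15≡17, 20^16≡16, 20^17≡23, 20^18≡1. Order = 18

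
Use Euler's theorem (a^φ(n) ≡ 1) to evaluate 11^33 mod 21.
By Euler: 11^{12} ≡ 1 (mod 21) since gcd(11, 21) = 1. 33 = 2×12 + 9. So 11^{33} ≡ 11^{9} ≡ 8 (mod 21)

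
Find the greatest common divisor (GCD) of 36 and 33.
3

Using the Euclidean algorithm:
36 = 1 × 33 + 3
33 = 11 × 3 + 0

GCD(36, 33) = 3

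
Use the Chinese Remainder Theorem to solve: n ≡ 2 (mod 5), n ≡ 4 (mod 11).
M = 5 × 11 = 55. M₁ = 11, y₁ ≡ 1 (mod 5). M₂ = 5, y₂ ≡ 9 (mod 11). n = 2×11×1 + 4×5×9 ≡ 37 (mod 55)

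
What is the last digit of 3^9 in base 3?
3 ≡ 0 (mod 3). 9 = 8 + 1 (binary 1001). Repeated squaring mod 3: 0^1 ≡ 0; 0^2 ≡ 0² = 0 ≡ 0; 0^4 ≡ 0² = 0 ≡ 0; 0^8 ≡ 0² = 0 ≡ 0. Multiply: 3^9 ≡ 0^8 × 0^1 ≡ 0 × 0 (mod 3): 0 × 0 = 0 ≡ 0. So 3^9 ≡ 0 (mod 3).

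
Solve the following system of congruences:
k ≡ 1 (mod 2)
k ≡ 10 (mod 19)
29

Using the Chinese Remainder Theorem:
M = product of moduli = 38
For equation 1: M_1 = 19, 19 ≡ 1 (mod 2), inverse of 19 mod 2 is 1 (check: 1 × 1 = 1 ≡ 1 (mod 2))
For equation 2: M_2 = 2, 2 ≡ 2 (mod 19), inverse of 2 mod 19 is 10 (check: 2 × 10 = 20 ≡ 1 (mod 19))
Combine: k ≡ Σ r_i×M_i×(M_i⁻¹ mod m_i) = 1×19×1 + 10×2×10 = 19 + 200 = 219
219 mod 38 = 29
k ≡ 29 (mod 38)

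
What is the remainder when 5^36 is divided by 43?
Using repeated squaring. 36 = 32 + 4 (binary 100100). Repeated squaring mod 43: 5^1 ≡ 5; 5^2 ≡ 5² = 25 ≡ 25; 5^4 ≡ 25² = 625 ≡ 23; 5^8 ≡ 23² = 529 ≡ 13; 5^16 ≡ 13² = 169 ≡ 40; 5^32 ≡ 40² = 1600 ≡ 9. Multiply: 5^36 = 5^32 × 5^4 ≡ 9 × 23 (mod 43): 9 × 23 = 207 ≡ 35. So 5^36 ≡ 35 (mod 43).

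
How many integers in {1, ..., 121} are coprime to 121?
110

Prime factorization: 121 = 11^2
Using the formula φ(n) = n × Π(1 - 1/p) for each prime factor p:
φ(121) = 121 × (1 - 1/11)
φ(121) = 110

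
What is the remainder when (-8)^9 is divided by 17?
(-8) ≡ 9 (mod 17). 9 = 8 + 1 (binary 1001). Repeated squaring mod 17: 9^1 ≡ 9; 9^2 ≡ 9² = 81 ≡ 13; 9^4 ≡ 13² = 169 ≡ 16; 9^8 ≡ 16² = 256 ≡ 1. Multiply: (-8)^9 ≡ 9^8 × 9^1 ≡ 1 × 9 (mod 17): 1 × 9 = 9 ≡ 9. So (-8)^9 ≡ 9 (mod 17).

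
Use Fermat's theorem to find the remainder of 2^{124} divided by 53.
24

By Fermat's Little Theorem, a^(p-1) ≡ 1 (mod p) for prime p and gcd(a, p) = 1
Here p = 53, so 2^52 ≡ 1 (mod 53)
We can reduce the exponent: 124 mod 52 = 20
So 2^124 ≡ 2^20 (mod 53)
Computing: 2^20 mod 53 = 24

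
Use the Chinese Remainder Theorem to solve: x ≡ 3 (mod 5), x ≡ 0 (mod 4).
M = 5 × 4 = 20. M₁ = 4, y₁ ≡ 4 (mod 5). M₂ = 5, y₂ ≡ 1 (mod 4). x = 3×4×4 + 0×5×1 ≡ 8 (mod 20)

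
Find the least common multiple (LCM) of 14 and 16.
112

First find GCD(14, 16) using the Euclidean algorithm:
14 = 0 × 16 + 14
16 = 1 × 14 + 2
14 = 7 × 2 + 0
GCD(14, 16) = 2

LCM formula: LCM(a, b) = (a × b) / GCD(a, b)
LCM(14, 16) = (14 × 16) / 2
LCM(14, 16) = 224 / 2
LCM(14, 16) = 112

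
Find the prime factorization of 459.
3^3 × 17

Divide by primes starting from smallest:
459 ÷ 3 = 153
153 ÷ 3 = 51
51 ÷ 3 = 17
17 ÷ 17 = 1

459 = 3^3 × 17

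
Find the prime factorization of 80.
2^4 × 5

Divide by primes starting from smallest:
80 ÷ 2 = 40
40 ÷ 2 = 20
20 ÷ 2 = 10
10 ÷ 2 = 5
5 ÷ 5 = 1

80 = 2^4 × 5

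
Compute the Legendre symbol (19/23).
(19/23) = 19^{11} mod 23 = -1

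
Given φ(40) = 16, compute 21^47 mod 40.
By Euler: 21^{16} ≡ 1 (mod 40) since gcd(21, 40) = 1. 47 = 2×16 + 15. So 21^{47} ≡ 21^{15} ≡ 21 (mod 40)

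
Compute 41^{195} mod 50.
1

Using successive squaring:
Binary expansion of 195: 11000011
Powers of 41 mod 50 (each is the square of the previous):
  41^1 ≡ 41 (mod 50)
  41^2 ≡ 41² = 1681 ≡ 31 (mod 50)
  41^4 ≡ 31² = 961 ≡ 11 (mod 50)
  41^8 ≡ 11² = 121 ≡ 21 (mod 50)
  41^16 ≡ 21² = 441 ≡ 41 (mod 50)
  41^32 ≡ 41² = 1681 ≡ 31 (mod 50)
  41^64 ≡ 31² = 961 ≡ 11 (mod 50)
  41^128 ≡ 11² = 121 ≡ 21 (mod 50)
195 = 128 + 64 + 2 + 1, so 41^195 = 41^128 × 41^64 × 41^2 × 41^1 ≡ 21 × 11 × 31 × 41 (mod 50)
Multiplying step by step:
  21 × 11 = 231 ≡ 31 (mod 50)
  31 × 31 = 961 ≡ 11 (mod 50)
  11 × 41 = 451 ≡ 1 (mod 50)
Result: 41^195 ≡ 1 (mod 50)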